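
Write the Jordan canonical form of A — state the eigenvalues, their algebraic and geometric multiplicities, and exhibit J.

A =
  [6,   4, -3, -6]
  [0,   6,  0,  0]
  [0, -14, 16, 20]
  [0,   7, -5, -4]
J_2(6) ⊕ J_2(6)

The characteristic polynomial is
  det(x·I − A) = x^4 - 24*x^3 + 216*x^2 - 864*x + 1296 = (x - 6)^4

Eigenvalues and multiplicities (the geometric multiplicity of λ is n − rank(A − λI), which equals the number of Jordan blocks for λ):
  λ = 6: algebraic multiplicity = 4, geometric multiplicity = 2

Determining the block sizes for each eigenvalue:
  λ = 6: with am = 4 and gm = 2, the partition is not yet determined (e.g. several partitions of 4 into 2 parts exist). Let N = A − (6)·I. Computing rank(N^1) = 2, rank(N^2) = 0; the number of blocks of size ≥ j is rank(N^{j−1}) − rank(N^j), giving [2, 2]. So we have 2 block(s) of size 2 → block sizes [2, 2]

Assembling the blocks gives a Jordan form
J =
  [6, 1, 0, 0]
  [0, 6, 0, 0]
  [0, 0, 6, 1]
  [0, 0, 0, 6]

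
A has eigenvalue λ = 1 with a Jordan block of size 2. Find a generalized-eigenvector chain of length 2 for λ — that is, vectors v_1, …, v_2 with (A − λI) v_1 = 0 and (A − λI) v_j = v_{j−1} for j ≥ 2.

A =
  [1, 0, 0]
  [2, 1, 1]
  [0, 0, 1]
A Jordan chain for λ = 1 of length 2:
v_1 = (0, 2, 0)ᵀ
v_2 = (1, 0, 0)ᵀ

Let N = A − (1)·I. We want v_2 with N^2 v_2 = 0 but N^1 v_2 ≠ 0; then v_{j-1} := N · v_j for j = 2, …, 2.

Pick v_2 = (1, 0, 0)ᵀ.
Then v_1 = N · v_2 = (0, 2, 0)ᵀ.

Sanity check: (A − (1)·I) v_1 = (0, 0, 0)ᵀ = 0. ✓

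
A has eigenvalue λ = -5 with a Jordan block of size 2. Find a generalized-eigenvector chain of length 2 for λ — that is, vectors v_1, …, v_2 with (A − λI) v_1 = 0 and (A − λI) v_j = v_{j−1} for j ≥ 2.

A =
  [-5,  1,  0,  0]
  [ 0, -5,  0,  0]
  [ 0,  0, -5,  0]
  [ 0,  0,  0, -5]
A Jordan chain for λ = -5 of length 2:
v_1 = (1, 0, 0, 0)ᵀ
v_2 = (0, 1, 0, 0)ᵀ

Let N = A − (-5)·I. We want v_2 with N^2 v_2 = 0 but N^1 v_2 ≠ 0; then v_{j-1} := N · v_j for j = 2, …, 2.

Pick v_2 = (0, 1, 0, 0)ᵀ.
Then v_1 = N · v_2 = (1, 0, 0, 0)ᵀ.

Sanity check: (A − (-5)·I) v_1 = (0, 0, 0, 0)ᵀ = 0. ✓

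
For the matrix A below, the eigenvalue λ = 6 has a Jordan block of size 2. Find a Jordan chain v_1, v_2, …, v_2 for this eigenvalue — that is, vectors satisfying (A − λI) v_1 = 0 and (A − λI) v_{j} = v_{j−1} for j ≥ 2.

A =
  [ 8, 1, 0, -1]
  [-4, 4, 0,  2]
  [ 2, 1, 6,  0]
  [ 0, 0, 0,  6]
A Jordan chain for λ = 6 of length 2:
v_1 = (2, -4, 2, 0)ᵀ
v_2 = (1, 0, 0, 0)ᵀ

Let N = A − (6)·I. We want v_2 with N^2 v_2 = 0 but N^1 v_2 ≠ 0; then v_{j-1} := N · v_j for j = 2, …, 2.

Pick v_2 = (1, 0, 0, 0)ᵀ.
Then v_1 = N · v_2 = (2, -4, 2, 0)ᵀ.

Sanity check: (A − (6)·I) v_1 = (0, 0, 0, 0)ᵀ = 0. ✓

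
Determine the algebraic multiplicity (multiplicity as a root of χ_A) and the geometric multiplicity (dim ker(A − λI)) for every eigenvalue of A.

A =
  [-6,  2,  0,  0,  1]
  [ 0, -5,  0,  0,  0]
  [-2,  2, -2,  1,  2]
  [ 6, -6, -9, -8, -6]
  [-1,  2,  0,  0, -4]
λ = -5: alg = 5, geom = 3

Step 1 — factor the characteristic polynomial to read off the algebraic multiplicities:
  χ_A(x) = (x + 5)^5

Step 2 — compute geometric multiplicities via the rank-nullity identity g(λ) = n − rank(A − λI):
  rank(A − (-5)·I) = 2, so dim ker(A − (-5)·I) = n − 2 = 3

Summary:
  λ = -5: algebraic multiplicity = 5, geometric multiplicity = 3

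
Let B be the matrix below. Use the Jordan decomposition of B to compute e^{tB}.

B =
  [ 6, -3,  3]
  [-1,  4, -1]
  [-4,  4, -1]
e^{tB} =
  [3*t*exp(3*t) + exp(3*t), -3*t*exp(3*t), 3*t*exp(3*t)]
  [-t*exp(3*t), t*exp(3*t) + exp(3*t), -t*exp(3*t)]
  [-4*t*exp(3*t), 4*t*exp(3*t), -4*t*exp(3*t) + exp(3*t)]

Strategy: write B = P · J · P⁻¹ where J is a Jordan canonical form, so e^{tB} = P · e^{tJ} · P⁻¹, and e^{tJ} can be computed block-by-block.

B has Jordan form
J =
  [3, 1, 0]
  [0, 3, 0]
  [0, 0, 3]
(up to reordering of blocks).

Per-block formulas:
  For a 2×2 Jordan block J_2(3): exp(t · J_2(3)) = e^(3t)·(I + t·N), where N is the 2×2 nilpotent shift.
  For a 1×1 block at λ = 3: exp(t · [3]) = [e^(3t)].

After assembling e^{tJ} and conjugating by P, we get:

e^{tB} =
  [3*t*exp(3*t) + exp(3*t), -3*t*exp(3*t), 3*t*exp(3*t)]
  [-t*exp(3*t), t*exp(3*t) + exp(3*t), -t*exp(3*t)]
  [-4*t*exp(3*t), 4*t*exp(3*t), -4*t*exp(3*t) + exp(3*t)]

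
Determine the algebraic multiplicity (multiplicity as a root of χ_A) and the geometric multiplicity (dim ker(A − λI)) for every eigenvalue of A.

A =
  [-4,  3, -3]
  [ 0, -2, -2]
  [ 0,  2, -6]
λ = -4: alg = 3, geom = 2

Step 1 — factor the characteristic polynomial to read off the algebraic multiplicities:
  χ_A(x) = (x + 4)^3

Step 2 — compute geometric multiplicities via the rank-nullity identity g(λ) = n − rank(A − λI):
  rank(A − (-4)·I) = 1, so dim ker(A − (-4)·I) = n − 1 = 2

Summary:
  λ = -4: algebraic multiplicity = 3, geometric multiplicity = 2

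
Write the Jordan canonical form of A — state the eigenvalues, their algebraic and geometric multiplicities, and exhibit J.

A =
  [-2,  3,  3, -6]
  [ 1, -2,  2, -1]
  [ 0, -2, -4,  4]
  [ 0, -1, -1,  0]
J_3(-2) ⊕ J_1(-2)

The characteristic polynomial is
  det(x·I − A) = x^4 + 8*x^3 + 24*x^2 + 32*x + 16 = (x + 2)^4

Eigenvalues and multiplicities (the geometric multiplicity of λ is n − rank(A − λI), which equals the number of Jordan blocks for λ):
  λ = -2: algebraic multiplicity = 4, geometric multiplicity = 2

Determining the block sizes for each eigenvalue:
  λ = -2: with am = 4 and gm = 2, the partition is not yet determined (e.g. several partitions of 4 into 2 parts exist). Let N = A − (-2)·I. Computing rank(N^1) = 2, rank(N^2) = 1, rank(N^3) = 0; the number of blocks of size ≥ j is rank(N^{j−1}) − rank(N^j), giving [2, 1, 1]. So we have 1 block(s) of size 3, 1 block(s) of size 1 → block sizes [3, 1]

Assembling the blocks gives a Jordan form
J =
  [-2,  1,  0,  0]
  [ 0, -2,  1,  0]
  [ 0,  0, -2,  0]
  [ 0,  0,  0, -2]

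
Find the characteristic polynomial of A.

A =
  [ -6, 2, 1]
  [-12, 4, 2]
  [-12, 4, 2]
x^3

Expanding det(x·I − A) (e.g. by cofactor expansion or by noting that A is similar to its Jordan form J, which has the same characteristic polynomial as A) gives
  χ_A(x) = x^3
which factors as x^3. The eigenvalues (with algebraic multiplicities) are λ = 0 with multiplicity 3.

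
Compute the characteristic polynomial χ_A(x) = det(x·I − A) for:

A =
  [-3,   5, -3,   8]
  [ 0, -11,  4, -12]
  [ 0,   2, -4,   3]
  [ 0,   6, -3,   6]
x^4 + 12*x^3 + 54*x^2 + 108*x + 81

Expanding det(x·I − A) (e.g. by cofactor expansion or by noting that A is similar to its Jordan form J, which has the same characteristic polynomial as A) gives
  χ_A(x) = x^4 + 12*x^3 + 54*x^2 + 108*x + 81
which factors as (x + 3)^4. The eigenvalues (with algebraic multiplicities) are λ = -3 with multiplicity 4.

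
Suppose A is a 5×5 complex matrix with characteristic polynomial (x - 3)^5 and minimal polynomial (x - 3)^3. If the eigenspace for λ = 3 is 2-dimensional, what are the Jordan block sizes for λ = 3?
Block sizes for λ = 3: [3, 2]

Step 1 — from the characteristic polynomial, algebraic multiplicity of λ = 3 is 5. From dim ker(A − (3)·I) = 2, there are exactly 2 Jordan blocks for λ = 3.
Step 2 — from the minimal polynomial, the factor (x − 3)^3 tells us the largest block for λ = 3 has size 3.
Step 3 — with total size 5, 2 blocks, and largest block 3, the block sizes (in nonincreasing order) are [3, 2].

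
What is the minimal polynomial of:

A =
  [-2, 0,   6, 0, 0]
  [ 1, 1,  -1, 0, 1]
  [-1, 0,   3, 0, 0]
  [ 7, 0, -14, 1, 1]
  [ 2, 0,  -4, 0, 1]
x^3 - 2*x^2 + x

The characteristic polynomial is χ_A(x) = x*(x - 1)^4, so the eigenvalues are known. The minimal polynomial is
  m_A(x) = Π_λ (x − λ)^{k_λ}
where k_λ is the size of the *largest* Jordan block for λ (equivalently, the smallest k with (A − λI)^k v = 0 for every generalised eigenvector v of λ).

  λ = 0: largest Jordan block has size 1, contributing (x − 0)
  λ = 1: largest Jordan block has size 2, contributing (x − 1)^2

So m_A(x) = x*(x - 1)^2 = x^3 - 2*x^2 + x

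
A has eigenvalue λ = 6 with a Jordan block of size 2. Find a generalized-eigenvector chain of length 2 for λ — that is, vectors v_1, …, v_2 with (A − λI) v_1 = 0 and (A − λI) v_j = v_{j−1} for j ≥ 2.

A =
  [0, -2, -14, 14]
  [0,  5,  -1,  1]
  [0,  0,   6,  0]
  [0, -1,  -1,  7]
A Jordan chain for λ = 6 of length 2:
v_1 = (-2, -1, 0, -1)ᵀ
v_2 = (0, 1, 0, 0)ᵀ

Let N = A − (6)·I. We want v_2 with N^2 v_2 = 0 but N^1 v_2 ≠ 0; then v_{j-1} := N · v_j for j = 2, …, 2.

Pick v_2 = (0, 1, 0, 0)ᵀ.
Then v_1 = N · v_2 = (-2, -1, 0, -1)ᵀ.

Sanity check: (A − (6)·I) v_1 = (0, 0, 0, 0)ᵀ = 0. ✓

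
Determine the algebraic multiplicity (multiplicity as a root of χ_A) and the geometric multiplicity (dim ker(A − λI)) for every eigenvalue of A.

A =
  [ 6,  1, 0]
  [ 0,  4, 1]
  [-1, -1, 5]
λ = 5: alg = 3, geom = 1

Step 1 — factor the characteristic polynomial to read off the algebraic multiplicities:
  χ_A(x) = (x - 5)^3

Step 2 — compute geometric multiplicities via the rank-nullity identity g(λ) = n − rank(A − λI):
  rank(A − (5)·I) = 2, so dim ker(A − (5)·I) = n − 2 = 1

Summary:
  λ = 5: algebraic multiplicity = 3, geometric multiplicity = 1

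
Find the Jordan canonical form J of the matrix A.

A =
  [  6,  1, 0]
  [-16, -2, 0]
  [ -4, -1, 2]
J_2(2) ⊕ J_1(2)

The characteristic polynomial is
  det(x·I − A) = x^3 - 6*x^2 + 12*x - 8 = (x - 2)^3

Eigenvalues and multiplicities (the geometric multiplicity of λ is n − rank(A − λI), which equals the number of Jordan blocks for λ):
  λ = 2: algebraic multiplicity = 3, geometric multiplicity = 2

Determining the block sizes for each eigenvalue:
  λ = 2: 2 blocks summing to 3 forces exactly one block of size 2 and the rest size 1 → block sizes [2, 1]

Assembling the blocks gives a Jordan form
J =
  [2, 1, 0]
  [0, 2, 0]
  [0, 0, 2]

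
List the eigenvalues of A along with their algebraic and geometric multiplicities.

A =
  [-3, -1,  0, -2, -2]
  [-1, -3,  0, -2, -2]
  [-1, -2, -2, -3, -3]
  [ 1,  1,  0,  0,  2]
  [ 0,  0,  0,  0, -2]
λ = -2: alg = 5, geom = 3

Step 1 — factor the characteristic polynomial to read off the algebraic multiplicities:
  χ_A(x) = (x + 2)^5

Step 2 — compute geometric multiplicities via the rank-nullity identity g(λ) = n − rank(A − λI):
  rank(A − (-2)·I) = 2, so dim ker(A − (-2)·I) = n − 2 = 3

Summary:
  λ = -2: algebraic multiplicity = 5, geometric multiplicity = 3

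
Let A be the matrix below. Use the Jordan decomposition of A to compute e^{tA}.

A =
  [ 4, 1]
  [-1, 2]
e^{tA} =
  [t*exp(3*t) + exp(3*t), t*exp(3*t)]
  [-t*exp(3*t), -t*exp(3*t) + exp(3*t)]

Strategy: write A = P · J · P⁻¹ where J is a Jordan canonical form, so e^{tA} = P · e^{tJ} · P⁻¹, and e^{tJ} can be computed block-by-block.

A has Jordan form
J =
  [3, 1]
  [0, 3]
(up to reordering of blocks).

Per-block formulas:
  For a 2×2 Jordan block J_2(3): exp(t · J_2(3)) = e^(3t)·(I + t·N), where N is the 2×2 nilpotent shift.

After assembling e^{tJ} and conjugating by P, we get:

e^{tA} =
  [t*exp(3*t) + exp(3*t), t*exp(3*t)]
  [-t*exp(3*t), -t*exp(3*t) + exp(3*t)]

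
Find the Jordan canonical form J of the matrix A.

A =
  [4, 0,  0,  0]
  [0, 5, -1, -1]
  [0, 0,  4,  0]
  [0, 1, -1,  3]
J_2(4) ⊕ J_1(4) ⊕ J_1(4)

The characteristic polynomial is
  det(x·I − A) = x^4 - 16*x^3 + 96*x^2 - 256*x + 256 = (x - 4)^4

Eigenvalues and multiplicities (the geometric multiplicity of λ is n − rank(A − λI), which equals the number of Jordan blocks for λ):
  λ = 4: algebraic multiplicity = 4, geometric multiplicity = 3

Determining the block sizes for each eigenvalue:
  λ = 4: 3 blocks summing to 4 forces exactly one block of size 2 and the rest size 1 → block sizes [2, 1, 1]

Assembling the blocks gives a Jordan form
J =
  [4, 1, 0, 0]
  [0, 4, 0, 0]
  [0, 0, 4, 0]
  [0, 0, 0, 4]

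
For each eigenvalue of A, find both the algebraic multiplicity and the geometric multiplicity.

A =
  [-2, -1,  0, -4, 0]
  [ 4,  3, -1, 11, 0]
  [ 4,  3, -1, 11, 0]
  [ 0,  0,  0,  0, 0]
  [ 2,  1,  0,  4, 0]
λ = 0: alg = 5, geom = 3

Step 1 — factor the characteristic polynomial to read off the algebraic multiplicities:
  χ_A(x) = x^5

Step 2 — compute geometric multiplicities via the rank-nullity identity g(λ) = n − rank(A − λI):
  rank(A − (0)·I) = 2, so dim ker(A − (0)·I) = n − 2 = 3

Summary:
  λ = 0: algebraic multiplicity = 5, geometric multiplicity = 3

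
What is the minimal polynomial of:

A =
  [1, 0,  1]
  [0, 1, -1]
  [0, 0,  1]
x^2 - 2*x + 1

The characteristic polynomial is χ_A(x) = (x - 1)^3, so the eigenvalues are known. The minimal polynomial is
  m_A(x) = Π_λ (x − λ)^{k_λ}
where k_λ is the size of the *largest* Jordan block for λ (equivalently, the smallest k with (A − λI)^k v = 0 for every generalised eigenvector v of λ).

  λ = 1: largest Jordan block has size 2, contributing (x − 1)^2

So m_A(x) = (x - 1)^2 = x^2 - 2*x + 1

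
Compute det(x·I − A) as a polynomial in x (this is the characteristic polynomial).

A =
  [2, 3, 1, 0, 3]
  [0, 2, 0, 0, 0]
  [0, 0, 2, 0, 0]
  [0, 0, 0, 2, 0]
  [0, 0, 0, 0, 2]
x^5 - 10*x^4 + 40*x^3 - 80*x^2 + 80*x - 32

Expanding det(x·I − A) (e.g. by cofactor expansion or by noting that A is similar to its Jordan form J, which has the same characteristic polynomial as A) gives
  χ_A(x) = x^5 - 10*x^4 + 40*x^3 - 80*x^2 + 80*x - 32
which factors as (x - 2)^5. The eigenvalues (with algebraic multiplicities) are λ = 2 with multiplicity 5.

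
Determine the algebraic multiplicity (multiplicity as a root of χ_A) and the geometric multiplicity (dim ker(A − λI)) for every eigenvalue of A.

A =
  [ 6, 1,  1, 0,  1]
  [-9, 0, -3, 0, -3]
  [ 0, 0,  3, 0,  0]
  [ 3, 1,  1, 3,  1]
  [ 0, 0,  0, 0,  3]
λ = 3: alg = 5, geom = 4

Step 1 — factor the characteristic polynomial to read off the algebraic multiplicities:
  χ_A(x) = (x - 3)^5

Step 2 — compute geometric multiplicities via the rank-nullity identity g(λ) = n − rank(A − λI):
  rank(A − (3)·I) = 1, so dim ker(A − (3)·I) = n − 1 = 4

Summary:
  λ = 3: algebraic multiplicity = 5, geometric multiplicity = 4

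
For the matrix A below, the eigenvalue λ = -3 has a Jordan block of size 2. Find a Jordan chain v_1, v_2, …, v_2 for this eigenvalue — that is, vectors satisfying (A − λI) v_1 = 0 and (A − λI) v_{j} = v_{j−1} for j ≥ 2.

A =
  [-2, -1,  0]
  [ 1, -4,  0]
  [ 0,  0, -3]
A Jordan chain for λ = -3 of length 2:
v_1 = (1, 1, 0)ᵀ
v_2 = (1, 0, 0)ᵀ

Let N = A − (-3)·I. We want v_2 with N^2 v_2 = 0 but N^1 v_2 ≠ 0; then v_{j-1} := N · v_j for j = 2, …, 2.

Pick v_2 = (1, 0, 0)ᵀ.
Then v_1 = N · v_2 = (1, 1, 0)ᵀ.

Sanity check: (A − (-3)·I) v_1 = (0, 0, 0)ᵀ = 0. ✓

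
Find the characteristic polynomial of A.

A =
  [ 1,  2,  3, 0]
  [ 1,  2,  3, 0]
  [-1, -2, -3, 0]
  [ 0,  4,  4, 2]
x^4 - 2*x^3

Expanding det(x·I − A) (e.g. by cofactor expansion or by noting that A is similar to its Jordan form J, which has the same characteristic polynomial as A) gives
  χ_A(x) = x^4 - 2*x^3
which factors as x^3*(x - 2). The eigenvalues (with algebraic multiplicities) are λ = 0 with multiplicity 3, λ = 2 with multiplicity 1.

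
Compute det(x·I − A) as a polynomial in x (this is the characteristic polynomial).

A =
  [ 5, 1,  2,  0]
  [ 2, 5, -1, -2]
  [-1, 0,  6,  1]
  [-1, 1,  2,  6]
x^4 - 22*x^3 + 181*x^2 - 660*x + 900

Expanding det(x·I − A) (e.g. by cofactor expansion or by noting that A is similar to its Jordan form J, which has the same characteristic polynomial as A) gives
  χ_A(x) = x^4 - 22*x^3 + 181*x^2 - 660*x + 900
which factors as (x - 6)^2*(x - 5)^2. The eigenvalues (with algebraic multiplicities) are λ = 5 with multiplicity 2, λ = 6 with multiplicity 2.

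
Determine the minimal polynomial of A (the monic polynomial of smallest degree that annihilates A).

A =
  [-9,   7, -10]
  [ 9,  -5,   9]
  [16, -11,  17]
x^3 - 3*x^2 + 3*x - 1

The characteristic polynomial is χ_A(x) = (x - 1)^3, so the eigenvalues are known. The minimal polynomial is
  m_A(x) = Π_λ (x − λ)^{k_λ}
where k_λ is the size of the *largest* Jordan block for λ (equivalently, the smallest k with (A − λI)^k v = 0 for every generalised eigenvector v of λ).

  λ = 1: largest Jordan block has size 3, contributing (x − 1)^3

So m_A(x) = (x - 1)^3 = x^3 - 3*x^2 + 3*x - 1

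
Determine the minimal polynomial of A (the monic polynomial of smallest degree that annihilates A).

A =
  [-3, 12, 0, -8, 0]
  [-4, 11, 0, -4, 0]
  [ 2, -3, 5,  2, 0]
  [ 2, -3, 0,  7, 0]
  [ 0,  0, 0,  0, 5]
x^2 - 10*x + 25

The characteristic polynomial is χ_A(x) = (x - 5)^5, so the eigenvalues are known. The minimal polynomial is
  m_A(x) = Π_λ (x − λ)^{k_λ}
where k_λ is the size of the *largest* Jordan block for λ (equivalently, the smallest k with (A − λI)^k v = 0 for every generalised eigenvector v of λ).

  λ = 5: largest Jordan block has size 2, contributing (x − 5)^2

So m_A(x) = (x - 5)^2 = x^2 - 10*x + 25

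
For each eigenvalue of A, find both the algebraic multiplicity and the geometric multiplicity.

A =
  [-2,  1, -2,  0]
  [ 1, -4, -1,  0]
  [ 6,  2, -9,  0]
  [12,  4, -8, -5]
λ = -5: alg = 4, geom = 2

Step 1 — factor the characteristic polynomial to read off the algebraic multiplicities:
  χ_A(x) = (x + 5)^4

Step 2 — compute geometric multiplicities via the rank-nullity identity g(λ) = n − rank(A − λI):
  rank(A − (-5)·I) = 2, so dim ker(A − (-5)·I) = n − 2 = 2

Summary:
  λ = -5: algebraic multiplicity = 4, geometric multiplicity = 2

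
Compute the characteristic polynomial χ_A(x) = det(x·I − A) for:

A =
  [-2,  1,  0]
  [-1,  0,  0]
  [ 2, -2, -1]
x^3 + 3*x^2 + 3*x + 1

Expanding det(x·I − A) (e.g. by cofactor expansion or by noting that A is similar to its Jordan form J, which has the same characteristic polynomial as A) gives
  χ_A(x) = x^3 + 3*x^2 + 3*x + 1
which factors as (x + 1)^3. The eigenvalues (with algebraic multiplicities) are λ = -1 with multiplicity 3.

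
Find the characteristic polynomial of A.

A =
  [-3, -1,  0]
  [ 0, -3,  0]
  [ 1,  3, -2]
x^3 + 8*x^2 + 21*x + 18

Expanding det(x·I − A) (e.g. by cofactor expansion or by noting that A is similar to its Jordan form J, which has the same characteristic polynomial as A) gives
  χ_A(x) = x^3 + 8*x^2 + 21*x + 18
which factors as (x + 2)*(x + 3)^2. The eigenvalues (with algebraic multiplicities) are λ = -3 with multiplicity 2, λ = -2 with multiplicity 1.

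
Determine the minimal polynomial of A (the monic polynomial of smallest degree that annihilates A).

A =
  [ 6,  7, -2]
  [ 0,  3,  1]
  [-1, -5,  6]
x^3 - 15*x^2 + 75*x - 125

The characteristic polynomial is χ_A(x) = (x - 5)^3, so the eigenvalues are known. The minimal polynomial is
  m_A(x) = Π_λ (x − λ)^{k_λ}
where k_λ is the size of the *largest* Jordan block for λ (equivalently, the smallest k with (A − λI)^k v = 0 for every generalised eigenvector v of λ).

  λ = 5: largest Jordan block has size 3, contributing (x − 5)^3

So m_A(x) = (x - 5)^3 = x^3 - 15*x^2 + 75*x - 125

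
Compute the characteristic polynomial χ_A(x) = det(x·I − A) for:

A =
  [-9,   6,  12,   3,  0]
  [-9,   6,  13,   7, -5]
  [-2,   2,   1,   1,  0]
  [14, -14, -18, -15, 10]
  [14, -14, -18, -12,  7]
x^5 + 10*x^4 + 30*x^3 - 135*x - 162

Expanding det(x·I − A) (e.g. by cofactor expansion or by noting that A is similar to its Jordan form J, which has the same characteristic polynomial as A) gives
  χ_A(x) = x^5 + 10*x^4 + 30*x^3 - 135*x - 162
which factors as (x - 2)*(x + 3)^4. The eigenvalues (with algebraic multiplicities) are λ = -3 with multiplicity 4, λ = 2 with multiplicity 1.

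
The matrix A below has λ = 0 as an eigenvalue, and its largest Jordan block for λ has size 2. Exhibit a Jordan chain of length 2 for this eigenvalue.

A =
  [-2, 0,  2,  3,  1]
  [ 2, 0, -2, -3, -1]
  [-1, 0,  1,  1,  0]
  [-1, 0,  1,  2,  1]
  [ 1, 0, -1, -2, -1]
A Jordan chain for λ = 0 of length 2:
v_1 = (-2, 2, -1, -1, 1)ᵀ
v_2 = (1, 0, 0, 0, 0)ᵀ

Let N = A − (0)·I. We want v_2 with N^2 v_2 = 0 but N^1 v_2 ≠ 0; then v_{j-1} := N · v_j for j = 2, …, 2.

Pick v_2 = (1, 0, 0, 0, 0)ᵀ.
Then v_1 = N · v_2 = (-2, 2, -1, -1, 1)ᵀ.

Sanity check: (A − (0)·I) v_1 = (0, 0, 0, 0, 0)ᵀ = 0. ✓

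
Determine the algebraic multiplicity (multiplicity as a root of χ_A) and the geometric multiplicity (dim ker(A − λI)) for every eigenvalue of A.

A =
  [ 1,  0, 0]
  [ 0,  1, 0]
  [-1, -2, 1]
λ = 1: alg = 3, geom = 2

Step 1 — factor the characteristic polynomial to read off the algebraic multiplicities:
  χ_A(x) = (x - 1)^3

Step 2 — compute geometric multiplicities via the rank-nullity identity g(λ) = n − rank(A − λI):
  rank(A − (1)·I) = 1, so dim ker(A − (1)·I) = n − 1 = 2

Summary:
  λ = 1: algebraic multiplicity = 3, geometric multiplicity = 2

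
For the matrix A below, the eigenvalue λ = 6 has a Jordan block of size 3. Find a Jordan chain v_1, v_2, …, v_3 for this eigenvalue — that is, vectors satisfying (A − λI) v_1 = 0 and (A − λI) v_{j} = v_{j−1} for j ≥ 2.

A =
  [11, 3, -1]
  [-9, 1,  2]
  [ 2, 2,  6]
A Jordan chain for λ = 6 of length 3:
v_1 = (-4, 4, -8)ᵀ
v_2 = (5, -9, 2)ᵀ
v_3 = (1, 0, 0)ᵀ

Let N = A − (6)·I. We want v_3 with N^3 v_3 = 0 but N^2 v_3 ≠ 0; then v_{j-1} := N · v_j for j = 3, …, 2.

Pick v_3 = (1, 0, 0)ᵀ.
Then v_2 = N · v_3 = (5, -9, 2)ᵀ.
Then v_1 = N · v_2 = (-4, 4, -8)ᵀ.

Sanity check: (A − (6)·I) v_1 = (0, 0, 0)ᵀ = 0. ✓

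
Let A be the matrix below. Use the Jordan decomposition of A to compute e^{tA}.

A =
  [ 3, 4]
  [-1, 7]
e^{tA} =
  [-2*t*exp(5*t) + exp(5*t), 4*t*exp(5*t)]
  [-t*exp(5*t), 2*t*exp(5*t) + exp(5*t)]

Strategy: write A = P · J · P⁻¹ where J is a Jordan canonical form, so e^{tA} = P · e^{tJ} · P⁻¹, and e^{tJ} can be computed block-by-block.

A has Jordan form
J =
  [5, 1]
  [0, 5]
(up to reordering of blocks).

Per-block formulas:
  For a 2×2 Jordan block J_2(5): exp(t · J_2(5)) = e^(5t)·(I + t·N), where N is the 2×2 nilpotent shift.

After assembling e^{tJ} and conjugating by P, we get:

e^{tA} =
  [-2*t*exp(5*t) + exp(5*t), 4*t*exp(5*t)]
  [-t*exp(5*t), 2*t*exp(5*t) + exp(5*t)]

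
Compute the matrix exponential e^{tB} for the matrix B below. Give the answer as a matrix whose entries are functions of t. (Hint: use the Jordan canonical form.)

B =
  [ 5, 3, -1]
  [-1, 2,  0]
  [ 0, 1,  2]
e^{tB} =
  [t^2*exp(3*t)/2 + 2*t*exp(3*t) + exp(3*t), t^2*exp(3*t) + 3*t*exp(3*t), -t^2*exp(3*t)/2 - t*exp(3*t)]
  [-t^2*exp(3*t)/2 - t*exp(3*t), -t^2*exp(3*t) - t*exp(3*t) + exp(3*t), t^2*exp(3*t)/2]
  [-t^2*exp(3*t)/2, -t^2*exp(3*t) + t*exp(3*t), t^2*exp(3*t)/2 - t*exp(3*t) + exp(3*t)]

Strategy: write B = P · J · P⁻¹ where J is a Jordan canonical form, so e^{tB} = P · e^{tJ} · P⁻¹, and e^{tJ} can be computed block-by-block.

B has Jordan form
J =
  [3, 1, 0]
  [0, 3, 1]
  [0, 0, 3]
(up to reordering of blocks).

Per-block formulas:
  For a 3×3 Jordan block J_3(3): exp(t · J_3(3)) = e^(3t)·(I + t·N + (t^2/2)·N^2), where N is the 3×3 nilpotent shift.

After assembling e^{tJ} and conjugating by P, we get:

e^{tB} =
  [t^2*exp(3*t)/2 + 2*t*exp(3*t) + exp(3*t), t^2*exp(3*t) + 3*t*exp(3*t), -t^2*exp(3*t)/2 - t*exp(3*t)]
  [-t^2*exp(3*t)/2 - t*exp(3*t), -t^2*exp(3*t) - t*exp(3*t) + exp(3*t), t^2*exp(3*t)/2]
  [-t^2*exp(3*t)/2, -t^2*exp(3*t) + t*exp(3*t), t^2*exp(3*t)/2 - t*exp(3*t) + exp(3*t)]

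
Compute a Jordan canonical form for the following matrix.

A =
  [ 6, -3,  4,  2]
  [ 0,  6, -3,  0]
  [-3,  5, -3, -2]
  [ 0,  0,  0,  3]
J_3(3) ⊕ J_1(3)

The characteristic polynomial is
  det(x·I − A) = x^4 - 12*x^3 + 54*x^2 - 108*x + 81 = (x - 3)^4

Eigenvalues and multiplicities (the geometric multiplicity of λ is n − rank(A − λI), which equals the number of Jordan blocks for λ):
  λ = 3: algebraic multiplicity = 4, geometric multiplicity = 2

Determining the block sizes for each eigenvalue:
  λ = 3: with am = 4 and gm = 2, the partition is not yet determined (e.g. several partitions of 4 into 2 parts exist). Let N = A − (3)·I. Computing rank(N^1) = 2, rank(N^2) = 1, rank(N^3) = 0; the number of blocks of size ≥ j is rank(N^{j−1}) − rank(N^j), giving [2, 1, 1]. So we have 1 block(s) of size 3, 1 block(s) of size 1 → block sizes [3, 1]

Assembling the blocks gives a Jordan form
J =
  [3, 1, 0, 0]
  [0, 3, 1, 0]
  [0, 0, 3, 0]
  [0, 0, 0, 3]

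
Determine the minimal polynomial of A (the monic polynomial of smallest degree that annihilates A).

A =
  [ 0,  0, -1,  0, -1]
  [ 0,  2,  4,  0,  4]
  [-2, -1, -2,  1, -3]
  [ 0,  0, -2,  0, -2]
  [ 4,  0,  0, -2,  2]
x^4 - 2*x^3

The characteristic polynomial is χ_A(x) = x^4*(x - 2), so the eigenvalues are known. The minimal polynomial is
  m_A(x) = Π_λ (x − λ)^{k_λ}
where k_λ is the size of the *largest* Jordan block for λ (equivalently, the smallest k with (A − λI)^k v = 0 for every generalised eigenvector v of λ).

  λ = 0: largest Jordan block has size 3, contributing (x − 0)^3
  λ = 2: largest Jordan block has size 1, contributing (x − 2)

So m_A(x) = x^3*(x - 2) = x^4 - 2*x^3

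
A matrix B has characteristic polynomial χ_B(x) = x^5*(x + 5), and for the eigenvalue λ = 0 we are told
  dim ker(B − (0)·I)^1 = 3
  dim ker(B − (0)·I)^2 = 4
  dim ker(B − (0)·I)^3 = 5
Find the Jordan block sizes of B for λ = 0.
Block sizes for λ = 0: [3, 1, 1]

From the dimensions of kernels of powers, the number of Jordan blocks of size at least j is d_j − d_{j−1} where d_j = dim ker(N^j) (with d_0 = 0). Computing the differences gives [3, 1, 1].
The number of blocks of size exactly k is (#blocks of size ≥ k) − (#blocks of size ≥ k + 1), so the partition is: 2 block(s) of size 1, 1 block(s) of size 3.
In nonincreasing order the block sizes are [3, 1, 1].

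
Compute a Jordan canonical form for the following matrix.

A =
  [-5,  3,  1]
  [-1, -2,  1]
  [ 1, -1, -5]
J_3(-4)

The characteristic polynomial is
  det(x·I − A) = x^3 + 12*x^2 + 48*x + 64 = (x + 4)^3

Eigenvalues and multiplicities (the geometric multiplicity of λ is n − rank(A − λI), which equals the number of Jordan blocks for λ):
  λ = -4: algebraic multiplicity = 3, geometric multiplicity = 1

Determining the block sizes for each eigenvalue:
  λ = -4: one block (gm = 1), so the single block has size am = 3 → block sizes [3]

Assembling the blocks gives a Jordan form
J =
  [-4,  1,  0]
  [ 0, -4,  1]
  [ 0,  0, -4]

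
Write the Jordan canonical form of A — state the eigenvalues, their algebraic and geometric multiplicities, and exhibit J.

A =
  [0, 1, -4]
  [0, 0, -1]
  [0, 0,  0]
J_3(0)

The characteristic polynomial is
  det(x·I − A) = x^3

Eigenvalues and multiplicities (the geometric multiplicity of λ is n − rank(A − λI), which equals the number of Jordan blocks for λ):
  λ = 0: algebraic multiplicity = 3, geometric multiplicity = 1

Determining the block sizes for each eigenvalue:
  λ = 0: one block (gm = 1), so the single block has size am = 3 → block sizes [3]

Assembling the blocks gives a Jordan form
J =
  [0, 1, 0]
  [0, 0, 1]
  [0, 0, 0]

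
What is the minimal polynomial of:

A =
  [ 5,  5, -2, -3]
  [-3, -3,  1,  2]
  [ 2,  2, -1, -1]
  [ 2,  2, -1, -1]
x^2

The characteristic polynomial is χ_A(x) = x^4, so the eigenvalues are known. The minimal polynomial is
  m_A(x) = Π_λ (x − λ)^{k_λ}
where k_λ is the size of the *largest* Jordan block for λ (equivalently, the smallest k with (A − λI)^k v = 0 for every generalised eigenvector v of λ).

  λ = 0: largest Jordan block has size 2, contributing (x − 0)^2

So m_A(x) = x^2 = x^2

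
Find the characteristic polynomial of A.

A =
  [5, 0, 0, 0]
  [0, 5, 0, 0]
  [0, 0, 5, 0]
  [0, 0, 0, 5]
x^4 - 20*x^3 + 150*x^2 - 500*x + 625

Expanding det(x·I − A) (e.g. by cofactor expansion or by noting that A is similar to its Jordan form J, which has the same characteristic polynomial as A) gives
  χ_A(x) = x^4 - 20*x^3 + 150*x^2 - 500*x + 625
which factors as (x - 5)^4. The eigenvalues (with algebraic multiplicities) are λ = 5 with multiplicity 4.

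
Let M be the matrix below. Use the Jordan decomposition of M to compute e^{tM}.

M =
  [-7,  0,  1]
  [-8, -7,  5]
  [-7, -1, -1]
e^{tM} =
  [-3*t^2*exp(-5*t)/2 - 2*t*exp(-5*t) + exp(-5*t), -t^2*exp(-5*t)/2, t^2*exp(-5*t) + t*exp(-5*t)]
  [-3*t^2*exp(-5*t)/2 - 8*t*exp(-5*t), -t^2*exp(-5*t)/2 - 2*t*exp(-5*t) + exp(-5*t), t^2*exp(-5*t) + 5*t*exp(-5*t)]
  [-3*t^2*exp(-5*t) - 7*t*exp(-5*t), -t^2*exp(-5*t) - t*exp(-5*t), 2*t^2*exp(-5*t) + 4*t*exp(-5*t) + exp(-5*t)]

Strategy: write M = P · J · P⁻¹ where J is a Jordan canonical form, so e^{tM} = P · e^{tJ} · P⁻¹, and e^{tJ} can be computed block-by-block.

M has Jordan form
J =
  [-5,  1,  0]
  [ 0, -5,  1]
  [ 0,  0, -5]
(up to reordering of blocks).

Per-block formulas:
  For a 3×3 Jordan block J_3(-5): exp(t · J_3(-5)) = e^(-5t)·(I + t·N + (t^2/2)·N^2), where N is the 3×3 nilpotent shift.

After assembling e^{tJ} and conjugating by P, we get:

e^{tM} =
  [-3*t^2*exp(-5*t)/2 - 2*t*exp(-5*t) + exp(-5*t), -t^2*exp(-5*t)/2, t^2*exp(-5*t) + t*exp(-5*t)]
  [-3*t^2*exp(-5*t)/2 - 8*t*exp(-5*t), -t^2*exp(-5*t)/2 - 2*t*exp(-5*t) + exp(-5*t), t^2*exp(-5*t) + 5*t*exp(-5*t)]
  [-3*t^2*exp(-5*t) - 7*t*exp(-5*t), -t^2*exp(-5*t) - t*exp(-5*t), 2*t^2*exp(-5*t) + 4*t*exp(-5*t) + exp(-5*t)]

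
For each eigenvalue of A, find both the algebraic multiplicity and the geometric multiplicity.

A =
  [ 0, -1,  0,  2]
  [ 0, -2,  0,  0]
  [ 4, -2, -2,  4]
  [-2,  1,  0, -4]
λ = -2: alg = 4, geom = 3

Step 1 — factor the characteristic polynomial to read off the algebraic multiplicities:
  χ_A(x) = (x + 2)^4

Step 2 — compute geometric multiplicities via the rank-nullity identity g(λ) = n − rank(A − λI):
  rank(A − (-2)·I) = 1, so dim ker(A − (-2)·I) = n − 1 = 3

Summary:
  λ = -2: algebraic multiplicity = 4, geometric multiplicity = 3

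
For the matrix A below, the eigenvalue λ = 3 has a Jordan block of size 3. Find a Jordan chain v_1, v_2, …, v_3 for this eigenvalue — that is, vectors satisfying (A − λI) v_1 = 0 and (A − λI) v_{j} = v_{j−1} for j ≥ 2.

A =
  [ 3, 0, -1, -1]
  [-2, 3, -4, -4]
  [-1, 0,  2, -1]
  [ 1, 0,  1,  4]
A Jordan chain for λ = 3 of length 3:
v_1 = (0, 2, 1, -1)ᵀ
v_2 = (-1, -4, -1, 1)ᵀ
v_3 = (0, 0, 1, 0)ᵀ

Let N = A − (3)·I. We want v_3 with N^3 v_3 = 0 but N^2 v_3 ≠ 0; then v_{j-1} := N · v_j for j = 3, …, 2.

Pick v_3 = (0, 0, 1, 0)ᵀ.
Then v_2 = N · v_3 = (-1, -4, -1, 1)ᵀ.
Then v_1 = N · v_2 = (0, 2, 1, -1)ᵀ.

Sanity check: (A − (3)·I) v_1 = (0, 0, 0, 0)ᵀ = 0. ✓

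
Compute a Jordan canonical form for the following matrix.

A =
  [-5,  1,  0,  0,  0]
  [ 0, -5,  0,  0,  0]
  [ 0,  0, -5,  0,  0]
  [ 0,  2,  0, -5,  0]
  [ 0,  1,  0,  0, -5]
J_2(-5) ⊕ J_1(-5) ⊕ J_1(-5) ⊕ J_1(-5)

The characteristic polynomial is
  det(x·I − A) = x^5 + 25*x^4 + 250*x^3 + 1250*x^2 + 3125*x + 3125 = (x + 5)^5

Eigenvalues and multiplicities (the geometric multiplicity of λ is n − rank(A − λI), which equals the number of Jordan blocks for λ):
  λ = -5: algebraic multiplicity = 5, geometric multiplicity = 4

Determining the block sizes for each eigenvalue:
  λ = -5: 4 blocks summing to 5 forces exactly one block of size 2 and the rest size 1 → block sizes [2, 1, 1, 1]

Assembling the blocks gives a Jordan form
J =
  [-5,  1,  0,  0,  0]
  [ 0, -5,  0,  0,  0]
  [ 0,  0, -5,  0,  0]
  [ 0,  0,  0, -5,  0]
  [ 0,  0,  0,  0, -5]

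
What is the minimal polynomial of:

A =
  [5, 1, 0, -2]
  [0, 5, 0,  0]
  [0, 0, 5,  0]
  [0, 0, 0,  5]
x^2 - 10*x + 25

The characteristic polynomial is χ_A(x) = (x - 5)^4, so the eigenvalues are known. The minimal polynomial is
  m_A(x) = Π_λ (x − λ)^{k_λ}
where k_λ is the size of the *largest* Jordan block for λ (equivalently, the smallest k with (A − λI)^k v = 0 for every generalised eigenvector v of λ).

  λ = 5: largest Jordan block has size 2, contributing (x − 5)^2

So m_A(x) = (x - 5)^2 = x^2 - 10*x + 25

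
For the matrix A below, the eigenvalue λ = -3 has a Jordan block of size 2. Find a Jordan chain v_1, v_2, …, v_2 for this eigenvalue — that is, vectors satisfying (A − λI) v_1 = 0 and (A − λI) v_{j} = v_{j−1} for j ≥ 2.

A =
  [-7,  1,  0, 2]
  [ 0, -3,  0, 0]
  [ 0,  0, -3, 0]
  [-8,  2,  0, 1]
A Jordan chain for λ = -3 of length 2:
v_1 = (-4, 0, 0, -8)ᵀ
v_2 = (1, 0, 0, 0)ᵀ

Let N = A − (-3)·I. We want v_2 with N^2 v_2 = 0 but N^1 v_2 ≠ 0; then v_{j-1} := N · v_j for j = 2, …, 2.

Pick v_2 = (1, 0, 0, 0)ᵀ.
Then v_1 = N · v_2 = (-4, 0, 0, -8)ᵀ.

Sanity check: (A − (-3)·I) v_1 = (0, 0, 0, 0)ᵀ = 0. ✓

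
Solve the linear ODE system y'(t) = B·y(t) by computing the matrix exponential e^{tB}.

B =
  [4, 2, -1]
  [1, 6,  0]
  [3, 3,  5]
e^{tB} =
  [-t*exp(5*t) + exp(5*t), -3*t^2*exp(5*t)/2 + 2*t*exp(5*t), t^2*exp(5*t)/2 - t*exp(5*t)]
  [t*exp(5*t), 3*t^2*exp(5*t)/2 + t*exp(5*t) + exp(5*t), -t^2*exp(5*t)/2]
  [3*t*exp(5*t), 9*t^2*exp(5*t)/2 + 3*t*exp(5*t), -3*t^2*exp(5*t)/2 + exp(5*t)]

Strategy: write B = P · J · P⁻¹ where J is a Jordan canonical form, so e^{tB} = P · e^{tJ} · P⁻¹, and e^{tJ} can be computed block-by-block.

B has Jordan form
J =
  [5, 1, 0]
  [0, 5, 1]
  [0, 0, 5]
(up to reordering of blocks).

Per-block formulas:
  For a 3×3 Jordan block J_3(5): exp(t · J_3(5)) = e^(5t)·(I + t·N + (t^2/2)·N^2), where N is the 3×3 nilpotent shift.

After assembling e^{tJ} and conjugating by P, we get:

e^{tB} =
  [-t*exp(5*t) + exp(5*t), -3*t^2*exp(5*t)/2 + 2*t*exp(5*t), t^2*exp(5*t)/2 - t*exp(5*t)]
  [t*exp(5*t), 3*t^2*exp(5*t)/2 + t*exp(5*t) + exp(5*t), -t^2*exp(5*t)/2]
  [3*t*exp(5*t), 9*t^2*exp(5*t)/2 + 3*t*exp(5*t), -3*t^2*exp(5*t)/2 + exp(5*t)]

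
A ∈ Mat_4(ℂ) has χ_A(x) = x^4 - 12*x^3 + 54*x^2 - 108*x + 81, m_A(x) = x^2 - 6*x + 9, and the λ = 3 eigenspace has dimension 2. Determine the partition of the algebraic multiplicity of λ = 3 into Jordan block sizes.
Block sizes for λ = 3: [2, 2]

Step 1 — from the characteristic polynomial, algebraic multiplicity of λ = 3 is 4. From dim ker(A − (3)·I) = 2, there are exactly 2 Jordan blocks for λ = 3.
Step 2 — from the minimal polynomial, the factor (x − 3)^2 tells us the largest block for λ = 3 has size 2.
Step 3 — with total size 4, 2 blocks, and largest block 2, the block sizes (in nonincreasing order) are [2, 2].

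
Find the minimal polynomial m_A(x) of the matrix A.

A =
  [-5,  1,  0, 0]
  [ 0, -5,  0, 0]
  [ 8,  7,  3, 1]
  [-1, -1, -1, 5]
x^4 + 2*x^3 - 39*x^2 - 40*x + 400

The characteristic polynomial is χ_A(x) = (x - 4)^2*(x + 5)^2, so the eigenvalues are known. The minimal polynomial is
  m_A(x) = Π_λ (x − λ)^{k_λ}
where k_λ is the size of the *largest* Jordan block for λ (equivalently, the smallest k with (A − λI)^k v = 0 for every generalised eigenvector v of λ).

  λ = -5: largest Jordan block has size 2, contributing (x + 5)^2
  λ = 4: largest Jordan block has size 2, contributing (x − 4)^2

So m_A(x) = (x - 4)^2*(x + 5)^2 = x^4 + 2*x^3 - 39*x^2 - 40*x + 400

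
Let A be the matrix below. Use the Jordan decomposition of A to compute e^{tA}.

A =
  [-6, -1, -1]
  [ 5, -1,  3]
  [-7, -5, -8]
e^{tA} =
  [3*t^2*exp(-5*t)/2 - t*exp(-5*t) + exp(-5*t), t^2*exp(-5*t) - t*exp(-5*t), t^2*exp(-5*t)/2 - t*exp(-5*t)]
  [-3*t^2*exp(-5*t) + 5*t*exp(-5*t), -2*t^2*exp(-5*t) + 4*t*exp(-5*t) + exp(-5*t), -t^2*exp(-5*t) + 3*t*exp(-5*t)]
  [3*t^2*exp(-5*t)/2 - 7*t*exp(-5*t), t^2*exp(-5*t) - 5*t*exp(-5*t), t^2*exp(-5*t)/2 - 3*t*exp(-5*t) + exp(-5*t)]

Strategy: write A = P · J · P⁻¹ where J is a Jordan canonical form, so e^{tA} = P · e^{tJ} · P⁻¹, and e^{tJ} can be computed block-by-block.

A has Jordan form
J =
  [-5,  1,  0]
  [ 0, -5,  1]
  [ 0,  0, -5]
(up to reordering of blocks).

Per-block formulas:
  For a 3×3 Jordan block J_3(-5): exp(t · J_3(-5)) = e^(-5t)·(I + t·N + (t^2/2)·N^2), where N is the 3×3 nilpotent shift.

After assembling e^{tJ} and conjugating by P, we get:

e^{tA} =
  [3*t^2*exp(-5*t)/2 - t*exp(-5*t) + exp(-5*t), t^2*exp(-5*t) - t*exp(-5*t), t^2*exp(-5*t)/2 - t*exp(-5*t)]
  [-3*t^2*exp(-5*t) + 5*t*exp(-5*t), -2*t^2*exp(-5*t) + 4*t*exp(-5*t) + exp(-5*t), -t^2*exp(-5*t) + 3*t*exp(-5*t)]
  [3*t^2*exp(-5*t)/2 - 7*t*exp(-5*t), t^2*exp(-5*t) - 5*t*exp(-5*t), t^2*exp(-5*t)/2 - 3*t*exp(-5*t) + exp(-5*t)]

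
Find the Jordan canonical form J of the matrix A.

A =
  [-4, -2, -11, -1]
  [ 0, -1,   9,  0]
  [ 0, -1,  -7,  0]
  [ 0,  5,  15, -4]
J_2(-4) ⊕ J_2(-4)

The characteristic polynomial is
  det(x·I − A) = x^4 + 16*x^3 + 96*x^2 + 256*x + 256 = (x + 4)^4

Eigenvalues and multiplicities (the geometric multiplicity of λ is n − rank(A − λI), which equals the number of Jordan blocks for λ):
  λ = -4: algebraic multiplicity = 4, geometric multiplicity = 2

Determining the block sizes for each eigenvalue:
  λ = -4: with am = 4 and gm = 2, the partition is not yet determined (e.g. several partitions of 4 into 2 parts exist). Let N = A − (-4)·I. Computing rank(N^1) = 2, rank(N^2) = 0; the number of blocks of size ≥ j is rank(N^{j−1}) − rank(N^j), giving [2, 2]. So we have 2 block(s) of size 2 → block sizes [2, 2]

Assembling the blocks gives a Jordan form
J =
  [-4,  1,  0,  0]
  [ 0, -4,  0,  0]
  [ 0,  0, -4,  1]
  [ 0,  0,  0, -4]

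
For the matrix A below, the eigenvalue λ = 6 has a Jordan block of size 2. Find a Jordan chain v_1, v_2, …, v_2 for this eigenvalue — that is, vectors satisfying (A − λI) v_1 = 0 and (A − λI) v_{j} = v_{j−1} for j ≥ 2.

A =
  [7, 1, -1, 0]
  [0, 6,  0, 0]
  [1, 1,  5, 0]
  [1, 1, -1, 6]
A Jordan chain for λ = 6 of length 2:
v_1 = (1, 0, 1, 1)ᵀ
v_2 = (1, 0, 0, 0)ᵀ

Let N = A − (6)·I. We want v_2 with N^2 v_2 = 0 but N^1 v_2 ≠ 0; then v_{j-1} := N · v_j for j = 2, …, 2.

Pick v_2 = (1, 0, 0, 0)ᵀ.
Then v_1 = N · v_2 = (1, 0, 1, 1)ᵀ.

Sanity check: (A − (6)·I) v_1 = (0, 0, 0, 0)ᵀ = 0. ✓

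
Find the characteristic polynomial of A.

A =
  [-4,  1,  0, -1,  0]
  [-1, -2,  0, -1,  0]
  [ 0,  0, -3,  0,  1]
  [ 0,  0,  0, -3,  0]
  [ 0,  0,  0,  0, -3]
x^5 + 15*x^4 + 90*x^3 + 270*x^2 + 405*x + 243

Expanding det(x·I − A) (e.g. by cofactor expansion or by noting that A is similar to its Jordan form J, which has the same characteristic polynomial as A) gives
  χ_A(x) = x^5 + 15*x^4 + 90*x^3 + 270*x^2 + 405*x + 243
which factors as (x + 3)^5. The eigenvalues (with algebraic multiplicities) are λ = -3 with multiplicity 5.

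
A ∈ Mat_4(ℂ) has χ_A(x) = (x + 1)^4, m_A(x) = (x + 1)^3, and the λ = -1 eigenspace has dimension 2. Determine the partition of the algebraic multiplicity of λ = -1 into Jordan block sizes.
Block sizes for λ = -1: [3, 1]

Step 1 — from the characteristic polynomial, algebraic multiplicity of λ = -1 is 4. From dim ker(A − (-1)·I) = 2, there are exactly 2 Jordan blocks for λ = -1.
Step 2 — from the minimal polynomial, the factor (x + 1)^3 tells us the largest block for λ = -1 has size 3.
Step 3 — with total size 4, 2 blocks, and largest block 3, the block sizes (in nonincreasing order) are [3, 1].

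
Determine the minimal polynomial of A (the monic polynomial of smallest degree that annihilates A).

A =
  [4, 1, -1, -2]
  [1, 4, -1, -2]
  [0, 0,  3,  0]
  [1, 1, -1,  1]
x^2 - 6*x + 9

The characteristic polynomial is χ_A(x) = (x - 3)^4, so the eigenvalues are known. The minimal polynomial is
  m_A(x) = Π_λ (x − λ)^{k_λ}
where k_λ is the size of the *largest* Jordan block for λ (equivalently, the smallest k with (A − λI)^k v = 0 for every generalised eigenvector v of λ).

  λ = 3: largest Jordan block has size 2, contributing (x − 3)^2

So m_A(x) = (x - 3)^2 = x^2 - 6*x + 9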